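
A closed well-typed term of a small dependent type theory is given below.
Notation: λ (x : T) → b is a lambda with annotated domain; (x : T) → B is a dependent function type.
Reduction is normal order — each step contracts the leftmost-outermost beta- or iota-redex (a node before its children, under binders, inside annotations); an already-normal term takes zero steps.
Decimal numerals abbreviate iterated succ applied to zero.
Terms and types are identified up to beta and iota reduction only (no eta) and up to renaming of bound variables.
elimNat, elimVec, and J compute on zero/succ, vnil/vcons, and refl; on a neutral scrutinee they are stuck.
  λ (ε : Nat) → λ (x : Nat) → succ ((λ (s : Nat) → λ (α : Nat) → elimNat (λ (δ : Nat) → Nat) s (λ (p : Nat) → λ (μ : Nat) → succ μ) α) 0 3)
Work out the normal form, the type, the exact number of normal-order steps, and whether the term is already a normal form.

resulting normal form:
  λ (ε : Nat) → λ (x : Nat) → 4
inferred type:
  (ε : Nat) → (x : Nat) → Nat
steps to reach normal form (normal order): 12
already normal: no
first redex: a beta-redex


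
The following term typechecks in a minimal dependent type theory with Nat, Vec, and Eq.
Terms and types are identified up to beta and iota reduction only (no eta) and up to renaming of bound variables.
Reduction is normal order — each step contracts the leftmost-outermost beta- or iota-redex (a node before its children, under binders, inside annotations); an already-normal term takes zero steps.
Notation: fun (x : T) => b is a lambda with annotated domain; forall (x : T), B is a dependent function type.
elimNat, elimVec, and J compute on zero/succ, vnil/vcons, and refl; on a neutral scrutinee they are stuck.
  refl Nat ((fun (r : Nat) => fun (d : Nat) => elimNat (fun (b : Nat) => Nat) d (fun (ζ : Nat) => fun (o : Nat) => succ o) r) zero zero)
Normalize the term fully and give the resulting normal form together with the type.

reduced normal form:
  refl Nat zero
the term's type:
  Eq Nat zero zero
observation: the first redex contracted is a beta-redex; the normal form is reached in 3 normal-order steps.


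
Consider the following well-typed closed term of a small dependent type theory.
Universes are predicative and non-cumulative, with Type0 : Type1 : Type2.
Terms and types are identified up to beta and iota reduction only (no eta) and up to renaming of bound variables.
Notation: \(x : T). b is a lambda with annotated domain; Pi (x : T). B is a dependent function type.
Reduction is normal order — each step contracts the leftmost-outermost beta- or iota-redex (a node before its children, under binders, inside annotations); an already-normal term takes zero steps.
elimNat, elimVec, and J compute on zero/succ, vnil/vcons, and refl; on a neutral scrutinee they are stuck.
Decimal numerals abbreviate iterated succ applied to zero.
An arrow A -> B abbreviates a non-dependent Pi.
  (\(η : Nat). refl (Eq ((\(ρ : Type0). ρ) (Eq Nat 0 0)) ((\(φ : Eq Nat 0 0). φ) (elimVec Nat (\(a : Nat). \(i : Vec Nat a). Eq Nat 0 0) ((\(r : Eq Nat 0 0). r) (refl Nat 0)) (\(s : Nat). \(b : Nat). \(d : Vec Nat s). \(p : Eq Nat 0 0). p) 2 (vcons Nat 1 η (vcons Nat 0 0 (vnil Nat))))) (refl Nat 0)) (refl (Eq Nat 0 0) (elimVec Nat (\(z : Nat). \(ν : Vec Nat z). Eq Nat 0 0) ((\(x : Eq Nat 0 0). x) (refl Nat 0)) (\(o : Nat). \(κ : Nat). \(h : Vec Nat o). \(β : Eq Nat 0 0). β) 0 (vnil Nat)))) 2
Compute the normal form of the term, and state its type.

resulting normal form:
  refl (Eq (Eq Nat 0 0) (refl Nat 0) (refl Nat 0)) (refl (Eq Nat 0 0) (refl Nat 0))
inferred type:
  Eq (Eq (Eq Nat 0 0) (refl Nat 0) (refl Nat 0)) (refl (Eq Nat 0 0) (refl Nat 0)) (refl (Eq Nat 0 0) (refl Nat 0))
observation: normalization takes exactly 17 steps under the normal-order strategy.


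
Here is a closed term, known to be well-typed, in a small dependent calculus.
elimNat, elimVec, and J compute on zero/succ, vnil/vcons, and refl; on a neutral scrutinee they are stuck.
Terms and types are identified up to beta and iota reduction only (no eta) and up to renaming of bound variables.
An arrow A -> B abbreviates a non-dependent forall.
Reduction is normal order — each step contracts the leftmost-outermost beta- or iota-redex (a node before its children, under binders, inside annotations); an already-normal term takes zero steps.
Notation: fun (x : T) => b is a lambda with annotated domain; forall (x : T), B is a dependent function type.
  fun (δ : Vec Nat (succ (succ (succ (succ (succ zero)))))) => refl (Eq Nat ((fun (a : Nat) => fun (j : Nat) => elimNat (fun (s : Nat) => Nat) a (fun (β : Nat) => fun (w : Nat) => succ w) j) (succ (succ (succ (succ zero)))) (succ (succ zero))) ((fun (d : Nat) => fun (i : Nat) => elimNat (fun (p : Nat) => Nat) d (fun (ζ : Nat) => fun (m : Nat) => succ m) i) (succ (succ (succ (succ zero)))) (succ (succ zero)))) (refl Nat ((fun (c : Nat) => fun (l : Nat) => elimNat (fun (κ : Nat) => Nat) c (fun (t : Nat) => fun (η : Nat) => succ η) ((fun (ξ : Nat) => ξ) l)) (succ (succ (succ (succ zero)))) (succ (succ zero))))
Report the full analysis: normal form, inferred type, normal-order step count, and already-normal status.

normal form:
  fun (δ : Vec Nat (succ (succ (succ (succ (succ zero)))))) => refl (Eq Nat (succ (succ (succ (succ (succ (succ zero)))))) (succ (succ (succ (succ (succ (succ zero))))))) (refl Nat (succ (succ (succ (succ (succ (succ zero)))))))
inferred type:
  Vec Nat (succ (succ (succ (succ (succ zero))))) -> Eq (Eq Nat (succ (succ (succ (succ (succ (succ zero)))))) (succ (succ (succ (succ (succ (succ zero))))))) (refl Nat (succ (succ (succ (succ (succ (succ zero))))))) (refl Nat (succ (succ (succ (succ (succ (succ zero)))))))
steps to reach normal form (normal order): 28
already normal: no
first redex: a beta-redex


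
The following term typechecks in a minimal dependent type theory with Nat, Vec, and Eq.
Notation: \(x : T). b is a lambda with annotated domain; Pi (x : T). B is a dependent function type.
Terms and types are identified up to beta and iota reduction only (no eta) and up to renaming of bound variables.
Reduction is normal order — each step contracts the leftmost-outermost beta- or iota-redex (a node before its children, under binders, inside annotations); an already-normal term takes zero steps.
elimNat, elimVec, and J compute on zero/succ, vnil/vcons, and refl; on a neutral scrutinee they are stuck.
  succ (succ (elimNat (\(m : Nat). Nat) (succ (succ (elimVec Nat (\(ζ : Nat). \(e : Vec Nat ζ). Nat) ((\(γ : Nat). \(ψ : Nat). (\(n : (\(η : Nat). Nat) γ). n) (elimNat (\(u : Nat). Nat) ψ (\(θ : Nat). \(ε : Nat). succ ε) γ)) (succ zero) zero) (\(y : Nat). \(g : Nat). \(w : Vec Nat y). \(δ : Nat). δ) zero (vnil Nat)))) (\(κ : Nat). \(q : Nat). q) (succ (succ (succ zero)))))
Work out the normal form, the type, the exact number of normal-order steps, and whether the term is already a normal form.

reduced normal form:
  succ (succ (succ (succ (succ zero))))
type:
  Nat
normal-order step count: 18
already normal: no
first redex: an elimNat iota-redex


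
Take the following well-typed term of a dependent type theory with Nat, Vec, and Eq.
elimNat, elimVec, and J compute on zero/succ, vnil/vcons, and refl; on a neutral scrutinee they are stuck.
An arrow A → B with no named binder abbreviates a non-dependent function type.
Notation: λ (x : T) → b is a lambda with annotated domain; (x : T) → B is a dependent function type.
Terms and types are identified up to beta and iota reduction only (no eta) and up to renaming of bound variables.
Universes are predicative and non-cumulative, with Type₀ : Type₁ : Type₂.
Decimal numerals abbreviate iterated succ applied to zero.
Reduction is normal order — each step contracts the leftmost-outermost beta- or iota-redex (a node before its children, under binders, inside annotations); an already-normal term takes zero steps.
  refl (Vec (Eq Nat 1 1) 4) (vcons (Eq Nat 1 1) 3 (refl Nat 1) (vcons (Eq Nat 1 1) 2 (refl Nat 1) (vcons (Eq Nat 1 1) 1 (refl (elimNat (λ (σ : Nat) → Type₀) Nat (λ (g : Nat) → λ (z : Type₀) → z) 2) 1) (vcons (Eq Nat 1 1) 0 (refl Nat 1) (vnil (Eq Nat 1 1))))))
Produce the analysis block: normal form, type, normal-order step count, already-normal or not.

normal form:
  refl (Vec (Eq Nat 1 1) 4) (vcons (Eq Nat 1 1) 3 (refl Nat 1) (vcons (Eq Nat 1 1) 2 (refl Nat 1) (vcons (Eq Nat 1 1) 1 (refl Nat 1) (vcons (Eq Nat 1 1) 0 (refl Nat 1) (vnil (Eq Nat 1 1))))))
the term's type:
  Eq (Vec (Eq Nat 1 1) 4) (vcons (Eq Nat 1 1) 3 (refl Nat 1) (vcons (Eq Nat 1 1) 2 (refl Nat 1) (vcons (Eq Nat 1 1) 1 (refl Nat 1) (vcons (Eq Nat 1 1) 0 (refl Nat 1) (vnil (Eq Nat 1 1)))))) (vcons (Eq Nat 1 1) 3 (refl Nat 1) (vcons (Eq Nat 1 1) 2 (refl Nat 1) (vcons (Eq Nat 1 1) 1 (refl Nat 1) (vcons (Eq Nat 1 1) 0 (refl Nat 1) (vnil (Eq Nat 1 1))))))
steps to reach normal form (normal order): 7
term was already normal: no
first redex: an elimNat iota-redex


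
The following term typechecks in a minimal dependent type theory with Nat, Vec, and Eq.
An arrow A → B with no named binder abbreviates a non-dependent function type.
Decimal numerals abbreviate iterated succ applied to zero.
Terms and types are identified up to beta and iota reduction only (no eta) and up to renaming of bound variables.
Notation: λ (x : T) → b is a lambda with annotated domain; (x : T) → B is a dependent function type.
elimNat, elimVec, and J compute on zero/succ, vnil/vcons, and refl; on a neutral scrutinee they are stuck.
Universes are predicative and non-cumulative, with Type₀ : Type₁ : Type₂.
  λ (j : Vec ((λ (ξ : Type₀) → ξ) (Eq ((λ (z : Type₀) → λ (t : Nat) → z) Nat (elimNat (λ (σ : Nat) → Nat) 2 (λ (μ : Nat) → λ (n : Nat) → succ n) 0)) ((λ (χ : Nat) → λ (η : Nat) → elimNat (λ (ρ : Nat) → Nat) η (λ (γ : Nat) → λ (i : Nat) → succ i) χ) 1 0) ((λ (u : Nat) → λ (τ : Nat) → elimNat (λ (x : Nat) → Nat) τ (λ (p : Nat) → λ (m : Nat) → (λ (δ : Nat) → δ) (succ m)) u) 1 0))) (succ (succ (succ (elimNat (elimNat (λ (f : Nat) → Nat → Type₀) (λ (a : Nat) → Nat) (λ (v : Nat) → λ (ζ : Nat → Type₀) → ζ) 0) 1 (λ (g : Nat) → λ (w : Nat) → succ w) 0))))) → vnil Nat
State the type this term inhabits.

type:
  Vec (Eq Nat 1 1) 4 → Vec Nat 0


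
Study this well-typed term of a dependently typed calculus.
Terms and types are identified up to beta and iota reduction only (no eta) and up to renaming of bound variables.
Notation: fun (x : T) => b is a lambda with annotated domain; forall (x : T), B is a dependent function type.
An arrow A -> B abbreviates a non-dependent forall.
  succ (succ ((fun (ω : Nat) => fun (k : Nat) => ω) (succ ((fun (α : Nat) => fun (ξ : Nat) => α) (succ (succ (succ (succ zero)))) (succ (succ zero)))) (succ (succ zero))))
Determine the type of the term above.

inferred type:
  Nat


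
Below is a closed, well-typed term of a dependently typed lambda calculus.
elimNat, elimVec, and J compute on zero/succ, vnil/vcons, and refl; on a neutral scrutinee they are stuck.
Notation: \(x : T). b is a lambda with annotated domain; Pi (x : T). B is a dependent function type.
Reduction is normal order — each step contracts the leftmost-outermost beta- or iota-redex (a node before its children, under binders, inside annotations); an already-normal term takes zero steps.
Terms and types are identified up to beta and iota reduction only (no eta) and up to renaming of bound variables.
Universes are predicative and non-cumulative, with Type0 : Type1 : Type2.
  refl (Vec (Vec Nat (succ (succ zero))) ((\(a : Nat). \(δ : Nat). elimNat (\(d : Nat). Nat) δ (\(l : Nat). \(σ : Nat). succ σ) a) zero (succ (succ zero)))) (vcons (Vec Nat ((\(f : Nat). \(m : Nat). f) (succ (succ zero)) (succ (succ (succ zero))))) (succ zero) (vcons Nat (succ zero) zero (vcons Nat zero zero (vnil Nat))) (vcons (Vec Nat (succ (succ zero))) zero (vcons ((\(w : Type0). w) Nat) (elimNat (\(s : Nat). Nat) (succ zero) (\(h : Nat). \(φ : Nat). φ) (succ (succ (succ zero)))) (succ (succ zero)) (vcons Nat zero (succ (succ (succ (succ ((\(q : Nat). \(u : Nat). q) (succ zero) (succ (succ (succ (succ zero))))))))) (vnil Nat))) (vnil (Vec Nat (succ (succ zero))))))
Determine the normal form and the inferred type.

resulting normal form:
  refl (Vec (Vec Nat (succ (succ zero))) (succ (succ zero))) (vcons (Vec Nat (succ (succ zero))) (succ zero) (vcons Nat (succ zero) zero (vcons Nat zero zero (vnil Nat))) (vcons (Vec Nat (succ (succ zero))) zero (vcons Nat (succ zero) (succ (succ zero)) (vcons Nat zero (succ (succ (succ (succ (succ zero))))) (vnil Nat))) (vnil (Vec Nat (succ (succ zero))))))
the term's type:
  Eq (Vec (Vec Nat (succ (succ zero))) (succ (succ zero))) (vcons (Vec Nat (succ (succ zero))) (succ zero) (vcons Nat (succ zero) zero (vcons Nat zero zero (vnil Nat))) (vcons (Vec Nat (succ (succ zero))) zero (vcons Nat (succ zero) (succ (succ zero)) (vcons Nat zero (succ (succ (succ (succ (succ zero))))) (vnil Nat))) (vnil (Vec Nat (succ (succ zero)))))) (vcons (Vec Nat (succ (succ zero))) (succ zero) (vcons Nat (succ zero) zero (vcons Nat zero zero (vnil Nat))) (vcons (Vec Nat (succ (succ zero))) zero (vcons Nat (succ zero) (succ (succ zero)) (vcons Nat zero (succ (succ (succ (succ (succ zero))))) (vnil Nat))) (vnil (Vec Nat (succ (succ zero))))))
observation: the first redex contracted is a beta-redex; the normal form is reached in 18 normal-order steps.


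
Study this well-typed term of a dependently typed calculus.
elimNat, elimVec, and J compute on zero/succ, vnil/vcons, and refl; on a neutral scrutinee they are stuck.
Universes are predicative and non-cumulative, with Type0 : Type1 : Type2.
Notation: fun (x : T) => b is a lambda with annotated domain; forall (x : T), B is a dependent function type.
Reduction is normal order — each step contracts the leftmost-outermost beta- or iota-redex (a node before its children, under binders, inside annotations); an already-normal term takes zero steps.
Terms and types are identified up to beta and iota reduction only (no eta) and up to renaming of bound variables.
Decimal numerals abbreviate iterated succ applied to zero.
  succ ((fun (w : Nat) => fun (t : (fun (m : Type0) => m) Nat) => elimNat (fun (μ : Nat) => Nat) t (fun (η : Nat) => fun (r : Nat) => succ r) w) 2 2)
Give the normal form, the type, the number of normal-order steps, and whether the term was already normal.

reduced normal form:
  5
the term's type:
  Nat
steps to reach normal form (normal order): 9
already normal: no
first contracted redex: a beta-redex


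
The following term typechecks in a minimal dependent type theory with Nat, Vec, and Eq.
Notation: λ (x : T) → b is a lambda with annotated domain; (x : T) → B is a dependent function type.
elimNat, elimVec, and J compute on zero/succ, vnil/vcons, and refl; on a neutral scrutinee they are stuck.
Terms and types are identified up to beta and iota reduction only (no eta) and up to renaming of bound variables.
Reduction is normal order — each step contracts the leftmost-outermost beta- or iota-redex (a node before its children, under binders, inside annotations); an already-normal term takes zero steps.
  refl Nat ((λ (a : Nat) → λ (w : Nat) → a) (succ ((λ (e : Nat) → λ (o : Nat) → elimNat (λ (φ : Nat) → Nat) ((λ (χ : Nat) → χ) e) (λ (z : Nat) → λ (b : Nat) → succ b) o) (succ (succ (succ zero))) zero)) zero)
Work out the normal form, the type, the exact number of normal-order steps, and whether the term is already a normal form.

reduced normal form:
  refl Nat (succ (succ (succ (succ zero))))
inferred type:
  Eq Nat (succ (succ (succ (succ zero)))) (succ (succ (succ (succ zero))))
reduction steps (normal order): 6
term was already normal: no
first contracted redex: a beta-redex


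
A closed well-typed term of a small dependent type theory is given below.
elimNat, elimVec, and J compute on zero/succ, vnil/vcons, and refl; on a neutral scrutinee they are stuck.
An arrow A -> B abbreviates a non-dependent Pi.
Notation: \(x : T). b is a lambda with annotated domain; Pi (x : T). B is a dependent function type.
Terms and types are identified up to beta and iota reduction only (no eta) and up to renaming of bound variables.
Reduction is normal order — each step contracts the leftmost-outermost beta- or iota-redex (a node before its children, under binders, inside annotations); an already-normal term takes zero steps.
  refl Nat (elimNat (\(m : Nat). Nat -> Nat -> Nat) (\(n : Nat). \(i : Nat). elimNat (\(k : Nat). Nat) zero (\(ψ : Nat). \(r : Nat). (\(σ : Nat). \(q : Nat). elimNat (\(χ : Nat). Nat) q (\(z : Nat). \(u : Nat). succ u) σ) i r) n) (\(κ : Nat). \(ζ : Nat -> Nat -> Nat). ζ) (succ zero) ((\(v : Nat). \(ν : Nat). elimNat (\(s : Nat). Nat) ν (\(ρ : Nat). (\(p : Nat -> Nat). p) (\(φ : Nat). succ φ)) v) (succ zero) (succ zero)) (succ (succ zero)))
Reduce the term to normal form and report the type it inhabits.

reduced normal form:
  refl Nat (succ (succ (succ (succ zero))))
the term's type:
  Eq Nat (succ (succ (succ (succ zero)))) (succ (succ (succ (succ zero))))
observation: normalization takes exactly 29 steps under the normal-order strategy.


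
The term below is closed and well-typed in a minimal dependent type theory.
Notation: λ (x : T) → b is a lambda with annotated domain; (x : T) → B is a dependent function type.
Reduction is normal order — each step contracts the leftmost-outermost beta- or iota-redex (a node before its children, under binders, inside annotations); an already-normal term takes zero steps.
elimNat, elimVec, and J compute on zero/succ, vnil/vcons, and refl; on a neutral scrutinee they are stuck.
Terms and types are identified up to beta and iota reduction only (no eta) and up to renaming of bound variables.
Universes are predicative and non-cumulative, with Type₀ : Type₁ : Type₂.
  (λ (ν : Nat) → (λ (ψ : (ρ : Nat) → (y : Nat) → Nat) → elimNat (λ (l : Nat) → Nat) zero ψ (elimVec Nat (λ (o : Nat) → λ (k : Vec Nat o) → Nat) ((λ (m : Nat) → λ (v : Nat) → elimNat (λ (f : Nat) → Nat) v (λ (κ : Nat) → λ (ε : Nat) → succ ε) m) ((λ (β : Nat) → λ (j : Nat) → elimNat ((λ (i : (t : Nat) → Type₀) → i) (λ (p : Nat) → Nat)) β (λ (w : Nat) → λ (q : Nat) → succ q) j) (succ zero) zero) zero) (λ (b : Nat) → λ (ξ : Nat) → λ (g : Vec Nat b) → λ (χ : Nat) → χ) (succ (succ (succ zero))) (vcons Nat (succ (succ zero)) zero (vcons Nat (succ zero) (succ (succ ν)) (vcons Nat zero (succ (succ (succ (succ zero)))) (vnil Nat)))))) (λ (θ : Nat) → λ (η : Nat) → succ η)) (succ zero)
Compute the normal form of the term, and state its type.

normal form:
  succ zero
the term's type:
  Nat
observation: 31 normal-order steps normalize the term, beginning with a beta-redex.


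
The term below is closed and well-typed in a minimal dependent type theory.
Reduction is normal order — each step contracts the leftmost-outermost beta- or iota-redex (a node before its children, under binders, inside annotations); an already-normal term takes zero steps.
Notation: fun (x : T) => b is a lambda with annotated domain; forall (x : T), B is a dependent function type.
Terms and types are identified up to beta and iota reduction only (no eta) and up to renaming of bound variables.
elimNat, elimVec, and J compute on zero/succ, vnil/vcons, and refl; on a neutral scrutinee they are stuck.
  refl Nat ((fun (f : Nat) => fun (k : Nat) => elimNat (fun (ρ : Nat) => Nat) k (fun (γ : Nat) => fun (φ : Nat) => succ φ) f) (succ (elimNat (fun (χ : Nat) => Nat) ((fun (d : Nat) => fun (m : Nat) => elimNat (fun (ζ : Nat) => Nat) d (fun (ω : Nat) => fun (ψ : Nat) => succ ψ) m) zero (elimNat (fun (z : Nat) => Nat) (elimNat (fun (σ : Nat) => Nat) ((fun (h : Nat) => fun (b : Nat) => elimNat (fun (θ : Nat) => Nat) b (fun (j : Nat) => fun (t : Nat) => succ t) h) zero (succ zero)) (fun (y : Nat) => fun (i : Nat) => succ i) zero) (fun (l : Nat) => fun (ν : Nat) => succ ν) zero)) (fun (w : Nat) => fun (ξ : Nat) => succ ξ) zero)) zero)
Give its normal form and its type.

reduced normal form:
  refl Nat (succ (succ zero))
the term's type:
  Eq Nat (succ (succ zero)) (succ (succ zero))
observation: 21 normal-order steps normalize the term, beginning with a beta-redex.


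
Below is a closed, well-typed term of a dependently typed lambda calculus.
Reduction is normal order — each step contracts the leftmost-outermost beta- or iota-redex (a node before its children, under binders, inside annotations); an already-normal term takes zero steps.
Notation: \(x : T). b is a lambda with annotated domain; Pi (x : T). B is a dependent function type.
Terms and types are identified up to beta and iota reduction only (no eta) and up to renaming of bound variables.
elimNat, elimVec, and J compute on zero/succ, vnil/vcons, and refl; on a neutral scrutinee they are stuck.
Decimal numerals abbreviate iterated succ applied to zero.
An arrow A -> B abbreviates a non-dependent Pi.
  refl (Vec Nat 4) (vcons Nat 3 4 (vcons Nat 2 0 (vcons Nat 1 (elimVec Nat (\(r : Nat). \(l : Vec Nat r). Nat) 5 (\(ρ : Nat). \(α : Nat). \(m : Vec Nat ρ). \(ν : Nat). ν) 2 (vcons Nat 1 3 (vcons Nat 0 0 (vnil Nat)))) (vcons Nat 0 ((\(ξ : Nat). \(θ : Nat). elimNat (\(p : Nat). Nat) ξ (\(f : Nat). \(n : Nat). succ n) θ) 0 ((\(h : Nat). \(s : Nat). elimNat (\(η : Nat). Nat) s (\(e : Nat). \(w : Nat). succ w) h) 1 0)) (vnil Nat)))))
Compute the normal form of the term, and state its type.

resulting normal form:
  refl (Vec Nat 4) (vcons Nat 3 4 (vcons Nat 2 0 (vcons Nat 1 5 (vcons Nat 0 1 (vnil Nat)))))
type:
  Eq (Vec Nat 4) (vcons Nat 3 4 (vcons Nat 2 0 (vcons Nat 1 5 (vcons Nat 0 1 (vnil Nat))))) (vcons Nat 3 4 (vcons Nat 2 0 (vcons Nat 1 5 (vcons Nat 0 1 (vnil Nat)))))
observation: normalization takes exactly 23 steps under the normal-order strategy.


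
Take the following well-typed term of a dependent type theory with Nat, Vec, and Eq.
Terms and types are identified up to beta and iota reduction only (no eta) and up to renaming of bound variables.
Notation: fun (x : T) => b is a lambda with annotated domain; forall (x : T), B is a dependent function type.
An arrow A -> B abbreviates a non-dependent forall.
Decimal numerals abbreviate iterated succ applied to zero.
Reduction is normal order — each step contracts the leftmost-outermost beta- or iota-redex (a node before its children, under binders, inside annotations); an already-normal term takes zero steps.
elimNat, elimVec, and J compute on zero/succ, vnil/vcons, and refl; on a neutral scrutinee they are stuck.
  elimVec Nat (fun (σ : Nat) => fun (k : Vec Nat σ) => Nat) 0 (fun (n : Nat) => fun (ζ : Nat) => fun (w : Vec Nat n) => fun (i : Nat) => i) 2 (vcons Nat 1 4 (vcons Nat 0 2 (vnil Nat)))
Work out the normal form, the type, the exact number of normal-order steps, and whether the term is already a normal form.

reduced normal form:
  0
inferred type:
  Nat
reduction steps (normal order): 11
term was already normal: no
first contracted redex: an elimVec iota-redex


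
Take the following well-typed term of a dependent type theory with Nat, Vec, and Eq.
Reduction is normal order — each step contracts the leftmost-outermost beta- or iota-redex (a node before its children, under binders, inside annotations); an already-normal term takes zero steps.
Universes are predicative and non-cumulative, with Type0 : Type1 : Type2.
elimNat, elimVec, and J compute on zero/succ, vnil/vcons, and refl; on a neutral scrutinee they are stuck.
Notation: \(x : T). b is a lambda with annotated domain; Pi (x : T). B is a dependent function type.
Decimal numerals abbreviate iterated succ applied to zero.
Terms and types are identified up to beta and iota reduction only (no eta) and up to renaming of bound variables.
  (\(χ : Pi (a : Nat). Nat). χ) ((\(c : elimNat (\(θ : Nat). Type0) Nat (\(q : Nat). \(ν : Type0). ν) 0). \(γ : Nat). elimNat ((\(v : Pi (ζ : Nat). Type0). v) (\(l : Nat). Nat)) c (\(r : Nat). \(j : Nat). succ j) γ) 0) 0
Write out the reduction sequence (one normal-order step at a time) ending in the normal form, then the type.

normal-order reduction sequence:
  (\(χ : Pi (a : Nat). Nat). χ) ((\(c : elimNat (\(θ : Nat). Type0) Nat (\(q : Nat). \(ν : Type0). ν) 0). \(γ : Nat). elimNat ((\(v : Pi (ζ : Nat). Type0). v) (\(l : Nat). Nat)) c (\(r : Nat). \(j : Nat). succ j) γ) 0) 0
  ~> (\(χ : elimNat (\(a : Nat). Type0) Nat (\(c : Nat). \(θ : Type0). θ) 0). \(q : Nat). elimNat ((\(ν : Pi (γ : Nat). Type0). ν) (\(v : Nat). Nat)) χ (\(ζ : Nat). \(l : Nat). succ l) q) 0 0
  ~> (\(χ : Nat). elimNat ((\(a : Pi (c : Nat). Type0). a) (\(θ : Nat). Nat)) 0 (\(q : Nat). \(ν : Nat). succ ν) χ) 0
  ~> elimNat ((\(χ : Pi (a : Nat). Type0). χ) (\(c : Nat). Nat)) 0 (\(θ : Nat). \(q : Nat). succ q) 0
  ~> 0
inferred type:
  Nat


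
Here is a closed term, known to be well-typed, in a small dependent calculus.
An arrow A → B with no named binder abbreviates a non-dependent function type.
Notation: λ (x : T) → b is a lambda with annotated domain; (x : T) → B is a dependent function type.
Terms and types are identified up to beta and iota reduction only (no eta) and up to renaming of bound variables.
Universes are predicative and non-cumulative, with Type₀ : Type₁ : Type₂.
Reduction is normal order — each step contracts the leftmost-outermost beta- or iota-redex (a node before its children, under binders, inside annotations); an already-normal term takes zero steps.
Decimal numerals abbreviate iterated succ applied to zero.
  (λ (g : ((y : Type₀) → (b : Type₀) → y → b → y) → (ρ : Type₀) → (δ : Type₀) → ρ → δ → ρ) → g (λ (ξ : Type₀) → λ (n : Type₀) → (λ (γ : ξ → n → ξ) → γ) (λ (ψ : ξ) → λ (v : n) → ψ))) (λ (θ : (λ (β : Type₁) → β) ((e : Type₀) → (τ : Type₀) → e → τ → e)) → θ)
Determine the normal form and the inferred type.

normal form:
  λ (g : Type₀) → λ (y : Type₀) → λ (b : g) → λ (ρ : y) → b
type:
  (g : Type₀) → (y : Type₀) → g → y → g
observation: 3 normal-order steps normalize the term, beginning with a beta-redex.


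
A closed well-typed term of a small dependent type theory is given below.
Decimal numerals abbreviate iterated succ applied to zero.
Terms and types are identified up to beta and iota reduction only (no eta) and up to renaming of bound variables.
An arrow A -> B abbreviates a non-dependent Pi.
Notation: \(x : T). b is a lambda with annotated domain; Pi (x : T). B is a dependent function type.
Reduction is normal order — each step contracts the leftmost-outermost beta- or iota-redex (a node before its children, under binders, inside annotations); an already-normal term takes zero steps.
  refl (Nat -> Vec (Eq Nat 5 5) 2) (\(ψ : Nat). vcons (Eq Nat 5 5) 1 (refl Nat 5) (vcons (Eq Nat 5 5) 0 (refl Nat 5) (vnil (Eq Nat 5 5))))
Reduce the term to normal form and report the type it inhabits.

normal form:
  refl (Nat -> Vec (Eq Nat 5 5) 2) (\(ψ : Nat). vcons (Eq Nat 5 5) 1 (refl Nat 5) (vcons (Eq Nat 5 5) 0 (refl Nat 5) (vnil (Eq Nat 5 5))))
the term's type:
  Eq (Nat -> Vec (Eq Nat 5 5) 2) (\(ψ : Nat). vcons (Eq Nat 5 5) 1 (refl Nat 5) (vcons (Eq Nat 5 5) 0 (refl Nat 5) (vnil (Eq Nat 5 5)))) (\(y : Nat). vcons (Eq Nat 5 5) 1 (refl Nat 5) (vcons (Eq Nat 5 5) 0 (refl Nat 5) (vnil (Eq Nat 5 5))))


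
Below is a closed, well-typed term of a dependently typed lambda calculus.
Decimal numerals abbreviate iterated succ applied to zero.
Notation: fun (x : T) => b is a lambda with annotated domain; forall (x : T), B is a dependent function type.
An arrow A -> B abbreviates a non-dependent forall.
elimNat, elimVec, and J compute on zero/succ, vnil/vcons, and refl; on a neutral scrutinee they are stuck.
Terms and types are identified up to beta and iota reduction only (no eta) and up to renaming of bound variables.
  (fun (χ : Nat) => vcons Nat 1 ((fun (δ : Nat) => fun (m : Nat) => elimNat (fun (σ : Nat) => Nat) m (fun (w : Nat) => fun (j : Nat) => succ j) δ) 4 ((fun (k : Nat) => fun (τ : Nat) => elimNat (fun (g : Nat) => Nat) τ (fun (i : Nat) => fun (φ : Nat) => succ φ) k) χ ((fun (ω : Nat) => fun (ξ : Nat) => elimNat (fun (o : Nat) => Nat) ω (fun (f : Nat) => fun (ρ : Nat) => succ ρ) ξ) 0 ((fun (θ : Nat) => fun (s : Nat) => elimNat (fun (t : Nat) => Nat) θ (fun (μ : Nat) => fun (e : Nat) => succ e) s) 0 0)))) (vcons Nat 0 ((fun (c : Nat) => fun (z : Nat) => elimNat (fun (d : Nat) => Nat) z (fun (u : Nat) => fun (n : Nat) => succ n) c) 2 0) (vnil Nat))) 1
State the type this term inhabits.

the term's type:
  Vec Nat 2


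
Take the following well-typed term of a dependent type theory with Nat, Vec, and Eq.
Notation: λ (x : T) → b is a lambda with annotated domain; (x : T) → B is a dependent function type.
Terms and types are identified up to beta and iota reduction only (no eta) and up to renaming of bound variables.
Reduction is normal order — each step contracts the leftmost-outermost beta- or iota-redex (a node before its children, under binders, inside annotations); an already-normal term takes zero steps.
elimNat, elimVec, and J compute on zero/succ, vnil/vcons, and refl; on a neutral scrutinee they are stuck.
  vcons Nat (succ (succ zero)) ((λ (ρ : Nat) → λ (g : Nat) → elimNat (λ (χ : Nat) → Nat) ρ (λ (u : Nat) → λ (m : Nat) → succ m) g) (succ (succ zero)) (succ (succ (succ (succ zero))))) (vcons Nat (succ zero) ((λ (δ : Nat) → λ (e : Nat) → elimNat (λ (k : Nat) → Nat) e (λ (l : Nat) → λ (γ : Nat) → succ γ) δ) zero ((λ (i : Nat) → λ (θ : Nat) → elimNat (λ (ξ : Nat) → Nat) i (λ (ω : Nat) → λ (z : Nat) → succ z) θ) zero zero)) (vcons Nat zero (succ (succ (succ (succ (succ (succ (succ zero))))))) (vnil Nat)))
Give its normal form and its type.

reduced normal form:
  vcons Nat (succ (succ zero)) (succ (succ (succ (succ (succ (succ zero)))))) (vcons Nat (succ zero) zero (vcons Nat zero (succ (succ (succ (succ (succ (succ (succ zero))))))) (vnil Nat)))
type:
  Vec Nat (succ (succ (succ zero)))
observation: the leftmost-outermost redex is a beta-redex, and normalization takes 21 steps.


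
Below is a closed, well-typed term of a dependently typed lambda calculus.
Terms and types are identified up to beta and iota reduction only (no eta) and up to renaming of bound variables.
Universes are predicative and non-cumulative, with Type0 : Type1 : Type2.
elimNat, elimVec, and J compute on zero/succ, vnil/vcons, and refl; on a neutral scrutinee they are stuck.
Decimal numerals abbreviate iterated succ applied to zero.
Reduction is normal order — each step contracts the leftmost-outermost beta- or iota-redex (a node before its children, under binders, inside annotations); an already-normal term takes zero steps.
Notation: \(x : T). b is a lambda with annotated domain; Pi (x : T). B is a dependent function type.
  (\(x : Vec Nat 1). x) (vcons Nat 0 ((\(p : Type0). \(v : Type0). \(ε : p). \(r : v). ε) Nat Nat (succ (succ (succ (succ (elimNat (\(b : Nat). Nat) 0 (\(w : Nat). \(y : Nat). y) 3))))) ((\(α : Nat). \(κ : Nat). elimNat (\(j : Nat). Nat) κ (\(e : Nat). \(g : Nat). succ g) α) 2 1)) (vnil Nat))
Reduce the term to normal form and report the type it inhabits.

reduced normal form:
  vcons Nat 0 4 (vnil Nat)
type:
  Vec Nat 1
observation: 15 normal-order steps normalize the term, beginning with a beta-redex.


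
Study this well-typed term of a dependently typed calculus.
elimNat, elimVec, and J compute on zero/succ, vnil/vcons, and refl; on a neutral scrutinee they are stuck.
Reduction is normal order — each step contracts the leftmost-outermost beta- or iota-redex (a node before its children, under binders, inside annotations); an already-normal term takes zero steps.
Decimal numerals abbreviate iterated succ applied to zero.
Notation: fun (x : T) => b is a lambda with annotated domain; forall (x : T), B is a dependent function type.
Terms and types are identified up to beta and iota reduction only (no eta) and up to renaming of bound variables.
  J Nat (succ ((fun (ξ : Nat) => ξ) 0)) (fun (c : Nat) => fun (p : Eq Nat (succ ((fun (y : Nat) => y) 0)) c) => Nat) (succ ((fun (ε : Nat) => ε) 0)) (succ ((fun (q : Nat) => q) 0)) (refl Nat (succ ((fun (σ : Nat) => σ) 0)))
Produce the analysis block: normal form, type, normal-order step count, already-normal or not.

resulting normal form:
  1
the term's type:
  Nat
reduction steps (normal order): 2
already normal: no
first contracted redex: a J iota-redex


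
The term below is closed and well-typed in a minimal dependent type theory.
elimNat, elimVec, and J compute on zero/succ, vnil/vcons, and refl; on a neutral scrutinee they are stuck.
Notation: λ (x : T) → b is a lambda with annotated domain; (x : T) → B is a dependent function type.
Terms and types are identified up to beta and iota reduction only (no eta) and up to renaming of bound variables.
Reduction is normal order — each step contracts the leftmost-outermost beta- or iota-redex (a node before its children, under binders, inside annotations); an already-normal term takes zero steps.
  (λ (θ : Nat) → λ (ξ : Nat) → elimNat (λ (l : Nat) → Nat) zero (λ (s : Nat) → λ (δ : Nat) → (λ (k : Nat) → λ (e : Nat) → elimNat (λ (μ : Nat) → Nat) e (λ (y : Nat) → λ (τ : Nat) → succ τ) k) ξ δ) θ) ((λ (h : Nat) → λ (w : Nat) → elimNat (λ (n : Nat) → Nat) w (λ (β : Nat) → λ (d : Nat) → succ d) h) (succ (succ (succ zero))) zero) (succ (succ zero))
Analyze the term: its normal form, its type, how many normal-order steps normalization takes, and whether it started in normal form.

resulting normal form:
  succ (succ (succ (succ (succ (succ zero)))))
the term's type:
  Nat
normal-order step count: 33
term was already normal: no
first contracted redex: a beta-redex


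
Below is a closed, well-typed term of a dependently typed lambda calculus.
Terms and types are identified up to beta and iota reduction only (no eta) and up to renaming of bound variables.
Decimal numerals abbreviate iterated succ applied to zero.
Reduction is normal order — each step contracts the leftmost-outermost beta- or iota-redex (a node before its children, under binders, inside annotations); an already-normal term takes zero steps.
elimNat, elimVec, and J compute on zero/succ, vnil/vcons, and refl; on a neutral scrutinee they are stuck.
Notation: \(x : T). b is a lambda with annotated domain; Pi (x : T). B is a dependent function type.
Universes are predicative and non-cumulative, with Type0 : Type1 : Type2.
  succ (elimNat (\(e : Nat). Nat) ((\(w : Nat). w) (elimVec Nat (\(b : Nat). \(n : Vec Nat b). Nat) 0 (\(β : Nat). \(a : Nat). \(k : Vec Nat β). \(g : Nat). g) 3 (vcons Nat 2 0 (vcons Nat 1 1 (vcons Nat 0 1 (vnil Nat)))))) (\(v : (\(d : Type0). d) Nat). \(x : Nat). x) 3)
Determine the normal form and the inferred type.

resulting normal form:
  1
the term's type:
  Nat
observation: 27 normal-order steps normalize the term, beginning with an elimNat iota-redex.


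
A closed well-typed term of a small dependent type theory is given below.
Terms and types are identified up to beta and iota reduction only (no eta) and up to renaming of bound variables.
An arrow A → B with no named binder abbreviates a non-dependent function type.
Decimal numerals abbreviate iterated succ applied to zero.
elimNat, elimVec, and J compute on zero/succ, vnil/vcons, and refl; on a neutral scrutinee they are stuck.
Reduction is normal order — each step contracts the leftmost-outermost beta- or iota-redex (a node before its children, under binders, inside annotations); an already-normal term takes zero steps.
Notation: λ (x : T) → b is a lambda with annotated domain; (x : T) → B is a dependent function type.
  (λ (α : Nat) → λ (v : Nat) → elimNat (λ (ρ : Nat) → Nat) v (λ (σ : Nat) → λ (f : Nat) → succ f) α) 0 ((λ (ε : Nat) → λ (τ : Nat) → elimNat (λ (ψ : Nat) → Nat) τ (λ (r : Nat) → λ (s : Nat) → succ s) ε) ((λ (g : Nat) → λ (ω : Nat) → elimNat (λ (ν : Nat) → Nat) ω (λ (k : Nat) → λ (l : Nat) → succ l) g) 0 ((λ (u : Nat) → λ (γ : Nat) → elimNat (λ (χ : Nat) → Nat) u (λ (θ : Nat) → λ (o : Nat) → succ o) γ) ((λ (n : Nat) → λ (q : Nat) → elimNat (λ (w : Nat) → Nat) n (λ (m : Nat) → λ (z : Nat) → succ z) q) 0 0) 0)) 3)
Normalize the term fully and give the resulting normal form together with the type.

reduced normal form:
  3
the term's type:
  Nat


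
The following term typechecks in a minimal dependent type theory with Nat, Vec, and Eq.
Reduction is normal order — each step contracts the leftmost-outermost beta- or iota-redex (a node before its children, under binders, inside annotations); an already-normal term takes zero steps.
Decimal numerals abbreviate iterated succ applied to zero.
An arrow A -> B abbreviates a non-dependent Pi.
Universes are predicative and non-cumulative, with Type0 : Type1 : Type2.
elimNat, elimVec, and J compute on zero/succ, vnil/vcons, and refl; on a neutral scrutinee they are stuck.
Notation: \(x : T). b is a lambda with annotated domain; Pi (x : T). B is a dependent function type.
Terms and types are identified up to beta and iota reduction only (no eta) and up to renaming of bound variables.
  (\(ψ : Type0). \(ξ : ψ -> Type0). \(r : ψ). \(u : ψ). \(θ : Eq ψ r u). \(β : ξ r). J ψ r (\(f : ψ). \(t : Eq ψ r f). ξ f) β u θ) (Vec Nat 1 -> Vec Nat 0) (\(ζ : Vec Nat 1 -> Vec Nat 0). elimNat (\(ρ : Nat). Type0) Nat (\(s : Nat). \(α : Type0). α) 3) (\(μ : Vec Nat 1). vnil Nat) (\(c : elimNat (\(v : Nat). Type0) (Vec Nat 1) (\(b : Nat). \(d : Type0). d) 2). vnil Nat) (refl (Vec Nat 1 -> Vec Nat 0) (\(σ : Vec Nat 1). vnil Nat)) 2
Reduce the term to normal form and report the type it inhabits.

resulting normal form:
  2
type:
  Nat


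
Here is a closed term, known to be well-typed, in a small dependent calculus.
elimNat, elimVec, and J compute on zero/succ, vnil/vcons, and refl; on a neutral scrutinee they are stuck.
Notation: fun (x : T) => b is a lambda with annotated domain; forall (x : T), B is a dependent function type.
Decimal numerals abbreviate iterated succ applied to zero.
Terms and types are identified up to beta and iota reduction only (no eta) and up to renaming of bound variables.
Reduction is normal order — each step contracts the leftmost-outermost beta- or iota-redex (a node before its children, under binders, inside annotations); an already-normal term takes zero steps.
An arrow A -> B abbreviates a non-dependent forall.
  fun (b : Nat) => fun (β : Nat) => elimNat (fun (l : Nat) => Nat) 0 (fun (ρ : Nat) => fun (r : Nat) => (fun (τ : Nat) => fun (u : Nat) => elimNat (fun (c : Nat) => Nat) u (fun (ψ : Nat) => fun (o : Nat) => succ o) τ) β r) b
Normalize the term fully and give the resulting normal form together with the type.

normal form:
  fun (b : Nat) => fun (β : Nat) => elimNat (fun (l : Nat) => Nat) 0 (fun (ρ : Nat) => fun (r : Nat) => elimNat (fun (τ : Nat) => Nat) r (fun (u : Nat) => fun (c : Nat) => succ c) β) b
the term's type:
  Nat -> Nat -> Nat
observation: 2 normal-order steps normalize the term, beginning with a beta-redex.


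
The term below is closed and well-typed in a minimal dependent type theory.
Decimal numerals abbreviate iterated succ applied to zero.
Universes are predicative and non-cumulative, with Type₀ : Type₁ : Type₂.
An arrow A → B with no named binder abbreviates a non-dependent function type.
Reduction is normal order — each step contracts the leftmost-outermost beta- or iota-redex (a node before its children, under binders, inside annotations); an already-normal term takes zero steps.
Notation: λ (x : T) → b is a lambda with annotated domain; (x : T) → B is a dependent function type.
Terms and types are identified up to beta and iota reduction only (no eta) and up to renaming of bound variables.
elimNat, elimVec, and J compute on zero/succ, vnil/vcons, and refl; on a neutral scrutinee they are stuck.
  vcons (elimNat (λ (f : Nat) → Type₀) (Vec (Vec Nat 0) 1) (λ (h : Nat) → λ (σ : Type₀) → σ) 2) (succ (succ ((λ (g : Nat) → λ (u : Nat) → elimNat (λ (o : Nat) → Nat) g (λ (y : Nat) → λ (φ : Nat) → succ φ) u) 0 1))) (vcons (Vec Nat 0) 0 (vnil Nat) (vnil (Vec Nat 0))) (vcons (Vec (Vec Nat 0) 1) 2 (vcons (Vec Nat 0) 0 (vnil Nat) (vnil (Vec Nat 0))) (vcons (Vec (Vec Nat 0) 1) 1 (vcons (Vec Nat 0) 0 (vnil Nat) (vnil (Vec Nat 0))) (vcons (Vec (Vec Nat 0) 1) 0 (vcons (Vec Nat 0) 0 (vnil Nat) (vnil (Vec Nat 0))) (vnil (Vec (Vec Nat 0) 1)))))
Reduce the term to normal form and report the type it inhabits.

normal form:
  vcons (Vec (Vec Nat 0) 1) 3 (vcons (Vec Nat 0) 0 (vnil Nat) (vnil (Vec Nat 0))) (vcons (Vec (Vec Nat 0) 1) 2 (vcons (Vec Nat 0) 0 (vnil Nat) (vnil (Vec Nat 0))) (vcons (Vec (Vec Nat 0) 1) 1 (vcons (Vec Nat 0) 0 (vnil Nat) (vnil (Vec Nat 0))) (vcons (Vec (Vec Nat 0) 1) 0 (vcons (Vec Nat 0) 0 (vnil Nat) (vnil (Vec Nat 0))) (vnil (Vec (Vec Nat 0) 1)))))
the term's type:
  Vec (Vec (Vec Nat 0) 1) 4
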